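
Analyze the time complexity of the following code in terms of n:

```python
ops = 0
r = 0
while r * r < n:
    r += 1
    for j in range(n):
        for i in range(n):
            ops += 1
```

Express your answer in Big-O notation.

Each loop level contributes: √n × n × n. Multiplying the contributions gives O(n^2√n).

Answer: O(n^2√n)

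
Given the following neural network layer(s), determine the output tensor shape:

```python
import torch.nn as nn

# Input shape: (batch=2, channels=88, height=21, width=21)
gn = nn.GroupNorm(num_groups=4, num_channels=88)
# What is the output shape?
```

Input: (2, 88, 21, 21) -> Output: (2, 88, 21, 21)

Answer: (2, 88, 21, 21)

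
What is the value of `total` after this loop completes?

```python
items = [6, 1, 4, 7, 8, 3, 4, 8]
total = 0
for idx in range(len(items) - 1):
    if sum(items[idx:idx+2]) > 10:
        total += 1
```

Count windows with sum > 10
`total` takes the values: 0 → 1 → 2 → 3 → 4

Answer: 4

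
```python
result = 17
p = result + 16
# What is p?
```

Trace:
`result = 17` → result = 17
`p = result + 16` → p = 33
So p = 33

Answer: 33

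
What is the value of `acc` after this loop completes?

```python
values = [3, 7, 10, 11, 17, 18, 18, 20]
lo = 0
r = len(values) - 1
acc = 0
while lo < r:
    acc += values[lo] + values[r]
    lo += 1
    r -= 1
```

Sum of pairs from ends
`acc` takes the values: 0 → 23 → 48 → 76 → 104

Answer: 104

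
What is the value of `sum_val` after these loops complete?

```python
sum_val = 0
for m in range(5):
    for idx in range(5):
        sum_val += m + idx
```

Sum of all m+idx for m,idx in 5x5
`sum_val` takes the values: 0 → 1 → 3 → 6 → 10 → 11 → 13 → 16 → 20 → 25 → 27 → 30 → 34 → 39 → 45 → 48 → 52 → 57 → 63 → 70 → 74 → 79 → 85 → 92 → 100

Answer: 100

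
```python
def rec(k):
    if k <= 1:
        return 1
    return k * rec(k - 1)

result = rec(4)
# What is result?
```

rec(4) = 4 * 3 * 2 * 1 = 24

Answer: 24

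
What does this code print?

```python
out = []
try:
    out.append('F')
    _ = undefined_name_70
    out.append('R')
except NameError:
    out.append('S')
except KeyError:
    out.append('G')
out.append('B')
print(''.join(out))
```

Execution trace: 'F' (try body) → 'S' (except NameError) → 'B' (after the try/except). Output: FSB

Answer: FSB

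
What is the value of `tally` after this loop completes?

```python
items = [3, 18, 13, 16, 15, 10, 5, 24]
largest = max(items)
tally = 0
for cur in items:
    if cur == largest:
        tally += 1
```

Count of max value 24 in [3, 18, 13, 16, 15, 10, 5, 24]
`tally` takes the values: 0 → 1

Answer: 1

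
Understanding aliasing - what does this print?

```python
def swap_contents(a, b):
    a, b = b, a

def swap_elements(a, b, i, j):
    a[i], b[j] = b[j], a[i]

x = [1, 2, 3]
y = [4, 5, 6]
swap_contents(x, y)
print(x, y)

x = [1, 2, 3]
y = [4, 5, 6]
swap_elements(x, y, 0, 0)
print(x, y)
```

Key concept: parameter rebinding vs mutation.
Step by step:
`x = [1, 2, 3]` → x = [1, 2, 3]
`y = [4, 5, 6]` → y = [4, 5, 6]
`swap_contents(x, y)` → no visible change to tracked variables
`print(x, y)` → prints [1, 2, 3] [4, 5, 6]
`x = [1, 2, 3]` → x = [1, 2, 3]
`y = [4, 5, 6]` → y = [4, 5, 6]
`swap_elements(x, y, 0, 0)` → x = [4, 2, 3]; y = [1, 5, 6]
`print(x, y)` → prints [4, 2, 3] [1, 5, 6]

Answer:
[1, 2, 3] [4, 5, 6]
[4, 2, 3] [1, 5, 6]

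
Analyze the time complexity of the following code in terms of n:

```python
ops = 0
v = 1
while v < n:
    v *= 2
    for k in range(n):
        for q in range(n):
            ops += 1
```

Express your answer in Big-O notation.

Each loop level contributes: log n × n × n. Multiplying the contributions gives O(n^2 log n).

Answer: O(n^2 log n)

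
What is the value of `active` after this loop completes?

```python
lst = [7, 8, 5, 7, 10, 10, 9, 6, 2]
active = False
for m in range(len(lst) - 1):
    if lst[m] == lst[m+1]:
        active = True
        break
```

Check consecutive duplicates in [7, 8, 5, 7, 10, 10, 9, 6, 2]
`active` takes the values: False → True

Answer: True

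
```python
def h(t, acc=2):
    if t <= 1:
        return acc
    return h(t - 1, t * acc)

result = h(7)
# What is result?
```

Accumulator trace (n, acc): (7, 2) -> (6, 14) -> (5, 84) -> (4, 420) -> (3, 1680) -> (2, 5040) -> (1, 10080) -> return 10080

Answer: 10080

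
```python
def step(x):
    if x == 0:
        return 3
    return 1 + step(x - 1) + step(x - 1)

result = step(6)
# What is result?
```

step(x) = 1 + 2·step(x-1), step(0)=3. Closed form: (3+1)·2^6 - 1 = 255.

Answer: 255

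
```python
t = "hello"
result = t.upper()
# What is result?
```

Trace:
`t = "hello"` → t = 'hello'
`result = t.upper()` → result = 'HELLO'
So result = 'HELLO'

Answer: 'HELLO'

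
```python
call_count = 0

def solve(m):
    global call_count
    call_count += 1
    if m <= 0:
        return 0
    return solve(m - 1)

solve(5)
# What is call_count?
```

Linear recursion stepping by 1: 6 calls from m=5 down to ≤0.

Answer: 6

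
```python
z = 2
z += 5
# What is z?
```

Trace:
`z = 2` → z = 2
`z += 5` → z = 7
So z = 7

Answer: 7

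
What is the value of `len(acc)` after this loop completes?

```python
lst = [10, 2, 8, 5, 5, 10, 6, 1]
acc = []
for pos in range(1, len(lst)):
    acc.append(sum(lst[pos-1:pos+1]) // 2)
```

Number of 2-element averages
`acc` takes the values: [] → [6] → [6, 5] → [6, 5, 6] → [6, 5, 6, 5] → [6, 5, 6, 5, 7] → [6, 5, 6, 5, 7, 8] → [6, 5, 6, 5, 7, 8, 3]
So `len(acc)` = 7

Answer: 7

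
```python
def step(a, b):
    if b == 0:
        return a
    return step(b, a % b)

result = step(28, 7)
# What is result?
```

step(28, 7) -> step(7, 0) -> 7

Answer: 7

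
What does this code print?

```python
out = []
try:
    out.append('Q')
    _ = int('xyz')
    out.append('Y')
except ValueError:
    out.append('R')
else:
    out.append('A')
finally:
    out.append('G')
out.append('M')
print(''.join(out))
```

Execution trace: 'Q' (try body) → 'R' (except ValueError) → 'G' (finally) → 'M' (after the try/except). Output: QRGM

Answer: QRGM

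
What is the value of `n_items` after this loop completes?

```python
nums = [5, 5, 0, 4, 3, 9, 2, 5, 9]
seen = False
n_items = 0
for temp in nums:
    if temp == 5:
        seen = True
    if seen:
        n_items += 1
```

Count elements after first 5 in [5, 5, 0, 4, 3, 9, 2, 5, 9]
`n_items` takes the values: 0 → 1 → 2 → 3 → 4 → 5 → 6 → 7 → 8 → 9

Answer: 9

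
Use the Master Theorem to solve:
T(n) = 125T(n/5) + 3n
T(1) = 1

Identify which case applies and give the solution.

a=125, b=5, f(n)=3n. log_5(125) = 3. Since c=1 < 3, Case 1 applies: T(n) = Θ(n^log_b(a)) = O(n^3).

Answer: O(n^3) - Case 1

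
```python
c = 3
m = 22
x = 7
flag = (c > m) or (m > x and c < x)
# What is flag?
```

Trace:
`c = 3` → c = 3
`m = 22` → m = 22
`x = 7` → x = 7
`flag = (c > m) or (m > x and c < x)` → flag = True
So flag = True

Answer: True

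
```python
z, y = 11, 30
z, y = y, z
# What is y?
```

Trace:
`z, y = 11, 30` → z = 11; y = 30
`z, y = y, z` → z = 30; y = 11
So y = 11

Answer: 11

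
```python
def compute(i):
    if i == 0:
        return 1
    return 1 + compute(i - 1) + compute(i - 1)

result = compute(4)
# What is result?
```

compute(i) = 1 + 2·compute(i-1), compute(0)=1. Closed form: (1+1)·2^4 - 1 = 31.

Answer: 31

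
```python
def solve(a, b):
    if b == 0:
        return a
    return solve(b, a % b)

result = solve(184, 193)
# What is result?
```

solve(184, 193) -> solve(193, 184) -> solve(184, 9) -> solve(9, 4) -> solve(4, 1) -> solve(1, 0) -> 1

Answer: 1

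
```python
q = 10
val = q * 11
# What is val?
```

Trace:
`q = 10` → q = 10
`val = q * 11` → val = 110
So val = 110

Answer: 110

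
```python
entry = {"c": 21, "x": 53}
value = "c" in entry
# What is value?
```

Trace:
`entry = {"c": 21, "x": 53}` → entry = {'c': 21, 'x': 53}
`value = "c" in entry` → value = True
So value = True

Answer: True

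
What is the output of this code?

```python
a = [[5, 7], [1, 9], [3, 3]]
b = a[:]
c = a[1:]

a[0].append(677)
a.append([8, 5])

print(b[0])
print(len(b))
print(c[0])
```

Key concept: slice with nested mutation.
Step by step:
`a = [[5, 7], [1, 9], [3, 3]]` → a = [[5, 7], [1, 9], [3, 3]]
`b = a[:]` → b = [[5, 7], [1, 9], [3, 3]]
`c = a[1:]` → c = [[1, 9], [3, 3]]
`a[0].append(677)` → a = [[5, 7, 677], [1, 9], [3, 3]]; b = [[5, 7, 677], [1, 9], [3, 3]]
`a.append([8, 5])` → a = [[5, 7, 677], [1, 9], [3, 3], [8, 5]]
`print(b[0])` → prints [5, 7, 677]
`print(len(b))` → prints 3
`print(c[0])` → prints [1, 9]

Answer:
[5, 7, 677]
3
[1, 9]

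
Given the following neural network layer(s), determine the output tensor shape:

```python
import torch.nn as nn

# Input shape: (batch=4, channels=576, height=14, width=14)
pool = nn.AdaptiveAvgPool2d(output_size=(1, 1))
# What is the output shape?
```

Input: (4, 576, 14, 14) -> Output: (4, 576, 1, 1)

Answer: (4, 576, 1, 1)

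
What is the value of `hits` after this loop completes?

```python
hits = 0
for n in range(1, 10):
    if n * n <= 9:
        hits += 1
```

Count numbers where n² ≤ 9
`hits` takes the values: 0 → 1 → 2 → 3

Answer: 3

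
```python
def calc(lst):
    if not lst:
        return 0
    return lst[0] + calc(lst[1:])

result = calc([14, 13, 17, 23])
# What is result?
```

14 + 13 + 17 + 23 + 0 = 67

Answer: 67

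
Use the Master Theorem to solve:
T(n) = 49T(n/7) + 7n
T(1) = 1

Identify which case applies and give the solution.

a=49, b=7, f(n)=7n. log_7(49) = 2. Since c=1 < 2, Case 1 applies: T(n) = Θ(n^log_b(a)) = O(n^2).

Answer: O(n^2) - Case 1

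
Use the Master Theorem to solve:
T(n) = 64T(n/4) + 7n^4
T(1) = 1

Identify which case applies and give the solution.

a=64, b=4, f(n)=7n^4. log_4(64) = 3. Since c=4 > 3 and the regularity condition holds (64(n/4)^4 = (64/4^4)n^4 with 64/4^4 < 1), Case 3 applies: T(n) = Θ(f(n)) = O(n^4).

Answer: O(n^4) - Case 3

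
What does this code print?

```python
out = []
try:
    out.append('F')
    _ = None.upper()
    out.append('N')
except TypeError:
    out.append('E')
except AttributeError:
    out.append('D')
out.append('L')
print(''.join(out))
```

Execution trace: 'F' (try body) → 'D' (except AttributeError) → 'L' (after the try/except). Output: FDL

Answer: FDL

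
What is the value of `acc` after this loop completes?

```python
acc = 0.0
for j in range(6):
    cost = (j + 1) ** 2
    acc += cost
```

Sum of squared losses 1² + 2² + ... + 6²
`acc` takes the values: 0.0 → 1.0 → 5.0 → 14.0 → 30.0 → 55.0 → 91.0

Answer: 91.0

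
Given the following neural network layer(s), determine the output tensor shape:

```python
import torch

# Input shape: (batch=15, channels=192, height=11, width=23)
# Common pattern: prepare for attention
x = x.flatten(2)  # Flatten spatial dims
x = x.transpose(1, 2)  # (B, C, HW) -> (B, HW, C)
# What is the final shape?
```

Input: (15, 192, 11, 23) -> after flatten(2): (15, 192, 253) -> Output: (15, 253, 192)

Answer: (15, 253, 192)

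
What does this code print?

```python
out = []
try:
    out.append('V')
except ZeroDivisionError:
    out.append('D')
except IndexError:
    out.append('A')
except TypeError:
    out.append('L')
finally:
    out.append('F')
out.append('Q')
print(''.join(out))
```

Execution trace: 'V' (try body, no exception) → 'F' (finally) → 'Q' (after the try/except). Output: VFQ

Answer: VFQ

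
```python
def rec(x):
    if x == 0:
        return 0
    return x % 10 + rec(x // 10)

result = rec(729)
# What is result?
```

Sum of digits of 729: 9 + 2 + 7 = 18

Answer: 18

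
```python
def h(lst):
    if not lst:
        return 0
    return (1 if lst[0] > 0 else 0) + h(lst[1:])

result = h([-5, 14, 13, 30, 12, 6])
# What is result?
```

Count of positive elements in [-5, 14, 13, 30, 12, 6] = 5

Answer: 5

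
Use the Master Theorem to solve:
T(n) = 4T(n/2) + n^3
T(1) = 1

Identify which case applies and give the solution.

a=4, b=2, f(n)=n^3. log_2(4) = 2. Since c=3 > 2 and the regularity condition holds (4(n/2)^3 = (4/2^3)n^3 with 4/2^3 < 1), Case 3 applies: T(n) = Θ(f(n)) = O(n^3).

Answer: O(n^3) - Case 3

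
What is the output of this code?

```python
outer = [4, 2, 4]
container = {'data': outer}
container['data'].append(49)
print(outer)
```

Key concept: dict holds reference to list.
Step by step:
`outer = [4, 2, 4]` → outer = [4, 2, 4]
`container = {'data': outer}` → container = {'data': [4, 2, 4]}
`container['data'].append(49)` → outer = [4, 2, 4, 49]; container = {'data': [4, 2, 4, 49]}
`print(outer)` → prints [4, 2, 4, 49]

Answer: [4, 2, 4, 49]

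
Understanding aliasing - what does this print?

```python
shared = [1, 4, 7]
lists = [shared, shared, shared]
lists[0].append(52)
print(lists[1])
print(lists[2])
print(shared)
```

Key concept: list of same reference.
Step by step:
`shared = [1, 4, 7]` → shared = [1, 4, 7]
`lists = [shared, shared, shared]` → lists = [[1, 4, 7], [1, 4, 7], [1, 4, 7]]
`lists[0].append(52)` → shared = [1, 4, 7, 52]; lists = [[1, 4, 7, 52], [1, 4, 7, 52], [1, 4, 7, 52]]
`print(lists[1])` → prints [1, 4, 7, 52]
`print(lists[2])` → prints [1, 4, 7, 52]
`print(shared)` → prints [1, 4, 7, 52]

Answer:
[1, 4, 7, 52]
[1, 4, 7, 52]
[1, 4, 7, 52]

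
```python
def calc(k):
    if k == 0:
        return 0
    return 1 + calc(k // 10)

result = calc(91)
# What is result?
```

Count of digits of 91: 2

Answer: 2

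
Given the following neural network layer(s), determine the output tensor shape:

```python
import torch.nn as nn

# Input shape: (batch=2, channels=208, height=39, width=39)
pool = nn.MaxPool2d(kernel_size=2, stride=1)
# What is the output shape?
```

Input: (2, 208, 39, 39) -> Output: (2, 208, 38, 38)

Answer: (2, 208, 38, 38)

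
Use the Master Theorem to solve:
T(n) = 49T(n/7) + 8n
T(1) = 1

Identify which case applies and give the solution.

a=49, b=7, f(n)=8n. log_7(49) = 2. Since c=1 < 2, Case 1 applies: T(n) = Θ(n^log_b(a)) = O(n^2).

Answer: O(n^2) - Case 1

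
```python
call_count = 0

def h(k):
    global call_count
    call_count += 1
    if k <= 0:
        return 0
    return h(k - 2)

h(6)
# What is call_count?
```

Linear recursion stepping by 2: 4 calls from k=6 down to ≤0.

Answer: 4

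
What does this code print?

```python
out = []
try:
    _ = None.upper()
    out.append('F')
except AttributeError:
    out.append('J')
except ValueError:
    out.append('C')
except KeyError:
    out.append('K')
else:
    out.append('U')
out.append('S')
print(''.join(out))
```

Execution trace: 'J' (except AttributeError) → 'S' (after the try/except). Output: JS

Answer: JS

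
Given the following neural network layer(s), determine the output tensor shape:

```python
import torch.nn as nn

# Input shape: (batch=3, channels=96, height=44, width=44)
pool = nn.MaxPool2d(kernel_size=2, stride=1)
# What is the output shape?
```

Input: (3, 96, 44, 44) -> Output: (3, 96, 43, 43)

Answer: (3, 96, 43, 43)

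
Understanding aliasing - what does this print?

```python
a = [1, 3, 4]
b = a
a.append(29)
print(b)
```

Key concept: basic list aliasing.
Step by step:
`a = [1, 3, 4]` → a = [1, 3, 4]
`b = a` → b = [1, 3, 4] (same object as a)
`a.append(29)` → a = [1, 3, 4, 29] (same object as b); b = [1, 3, 4, 29] (same object as a)
`print(b)` → prints [1, 3, 4, 29]

Answer: [1, 3, 4, 29]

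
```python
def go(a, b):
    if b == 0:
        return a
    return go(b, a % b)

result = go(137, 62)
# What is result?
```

go(137, 62) -> go(62, 13) -> go(13, 10) -> go(10, 3) -> go(3, 1) -> go(1, 0) -> 1

Answer: 1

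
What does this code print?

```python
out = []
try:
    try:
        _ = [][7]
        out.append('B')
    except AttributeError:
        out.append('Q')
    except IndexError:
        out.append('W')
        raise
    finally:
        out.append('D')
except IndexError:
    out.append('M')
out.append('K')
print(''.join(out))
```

Execution trace: 'W' (inner except IndexError) → 'D' (inner finally) → 'M' (outer except IndexError) → 'K' (after the try/except). Output: WDMK

Answer: WDMK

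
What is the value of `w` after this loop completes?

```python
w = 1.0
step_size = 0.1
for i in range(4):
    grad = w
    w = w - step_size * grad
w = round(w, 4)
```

Gradient descent: w = 1.0 * (1 - 0.1)^4
`w` takes the values: 1.0 → 0.9 → 0.81 → 0.729 → 0.6561

Answer: 0.6561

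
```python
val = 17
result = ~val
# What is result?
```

Trace:
`val = 17` → val = 17
`result = ~val` → result = -18
So result = -18

Answer: -18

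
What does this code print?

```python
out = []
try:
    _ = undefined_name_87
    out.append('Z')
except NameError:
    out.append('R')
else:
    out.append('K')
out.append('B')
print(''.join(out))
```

Execution trace: 'R' (except NameError) → 'B' (after the try/except). Output: RB

Answer: RB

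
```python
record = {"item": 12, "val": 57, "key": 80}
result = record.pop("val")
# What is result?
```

Trace:
`record = {"item": 12, "val": 57, "key": 80}` → record = {'item': 12, 'val': 57, 'key': 80}
`result = record.pop("val")` → record = {'item': 12, 'key': 80}; result = 57
So result = 57

Answer: 57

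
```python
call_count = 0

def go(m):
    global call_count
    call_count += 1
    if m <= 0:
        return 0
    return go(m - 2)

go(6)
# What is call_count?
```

Linear recursion stepping by 2: 4 calls from m=6 down to ≤0.

Answer: 4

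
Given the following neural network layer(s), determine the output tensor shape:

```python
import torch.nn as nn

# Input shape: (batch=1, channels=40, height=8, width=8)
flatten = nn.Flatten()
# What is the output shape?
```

Input: (1, 40, 8, 8) -> Output: (1, 2560)

Answer: (1, 2560)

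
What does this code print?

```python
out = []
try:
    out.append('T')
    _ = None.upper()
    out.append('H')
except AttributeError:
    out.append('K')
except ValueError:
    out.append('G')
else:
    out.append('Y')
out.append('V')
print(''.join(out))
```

Execution trace: 'T' (try body) → 'K' (except AttributeError) → 'V' (after the try/except). Output: TKV

Answer: TKV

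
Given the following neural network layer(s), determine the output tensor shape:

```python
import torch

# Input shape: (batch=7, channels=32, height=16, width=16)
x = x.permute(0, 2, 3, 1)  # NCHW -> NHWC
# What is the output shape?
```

Input: (7, 32, 16, 16) -> Output: (7, 16, 16, 32)

Answer: (7, 16, 16, 32)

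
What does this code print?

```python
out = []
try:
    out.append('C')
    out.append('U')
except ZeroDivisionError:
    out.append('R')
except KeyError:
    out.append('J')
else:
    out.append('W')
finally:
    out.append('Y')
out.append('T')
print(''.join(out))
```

Execution trace: 'C' (try body) → 'U' (try body, no exception) → 'W' (else) → 'Y' (finally) → 'T' (after the try/except). Output: CUWYT

Answer: CUWYT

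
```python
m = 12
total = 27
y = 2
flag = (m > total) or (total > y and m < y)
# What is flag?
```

Trace:
`m = 12` → m = 12
`total = 27` → total = 27
`y = 2` → y = 2
`flag = (m > total) or (total > y and m < y)` → flag = False
So flag = False

Answer: False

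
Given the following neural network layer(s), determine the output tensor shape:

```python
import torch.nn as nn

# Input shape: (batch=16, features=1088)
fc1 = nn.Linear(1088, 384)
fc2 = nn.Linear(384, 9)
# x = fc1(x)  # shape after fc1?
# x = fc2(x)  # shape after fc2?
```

Input: (16, 1088) -> after fc1: (16, 384) -> Output: (16, 9)

Answer: (16, 9)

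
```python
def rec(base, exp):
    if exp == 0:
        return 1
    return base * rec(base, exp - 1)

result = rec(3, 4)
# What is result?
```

rec(3, 4) = 3 * 3 * 3 * 3 = 81

Answer: 81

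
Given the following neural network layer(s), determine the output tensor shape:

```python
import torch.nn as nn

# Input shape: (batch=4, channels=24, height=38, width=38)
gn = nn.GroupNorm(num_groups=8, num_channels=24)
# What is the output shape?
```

Input: (4, 24, 38, 38) -> Output: (4, 24, 38, 38)

Answer: (4, 24, 38, 38)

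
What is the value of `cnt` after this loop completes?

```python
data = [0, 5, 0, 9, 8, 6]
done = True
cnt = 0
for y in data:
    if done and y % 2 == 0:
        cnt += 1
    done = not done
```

Count even values at even positions
`cnt` takes the values: 0 → 1 → 2 → 3

Answer: 3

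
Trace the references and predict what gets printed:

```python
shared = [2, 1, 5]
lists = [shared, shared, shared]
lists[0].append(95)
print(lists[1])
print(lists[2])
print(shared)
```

Key concept: list of same reference.
Step by step:
`shared = [2, 1, 5]` → shared = [2, 1, 5]
`lists = [shared, shared, shared]` → lists = [[2, 1, 5], [2, 1, 5], [2, 1, 5]]
`lists[0].append(95)` → shared = [2, 1, 5, 95]; lists = [[2, 1, 5, 95], [2, 1, 5, 95], [2, 1, 5, 95]]
`print(lists[1])` → prints [2, 1, 5, 95]
`print(lists[2])` → prints [2, 1, 5, 95]
`print(shared)` → prints [2, 1, 5, 95]

Answer:
[2, 1, 5, 95]
[2, 1, 5, 95]
[2, 1, 5, 95]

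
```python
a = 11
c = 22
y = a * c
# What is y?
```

Trace:
`a = 11` → a = 11
`c = 22` → c = 22
`y = a * c` → y = 242
So y = 242

Answer: 242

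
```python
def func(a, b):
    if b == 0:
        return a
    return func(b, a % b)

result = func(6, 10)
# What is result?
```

func(6, 10) -> func(10, 6) -> func(6, 4) -> func(4, 2) -> func(2, 0) -> 2

Answer: 2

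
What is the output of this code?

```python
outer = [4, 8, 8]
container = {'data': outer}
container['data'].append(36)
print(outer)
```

Key concept: dict holds reference to list.
Step by step:
`outer = [4, 8, 8]` → outer = [4, 8, 8]
`container = {'data': outer}` → container = {'data': [4, 8, 8]}
`container['data'].append(36)` → outer = [4, 8, 8, 36]; container = {'data': [4, 8, 8, 36]}
`print(outer)` → prints [4, 8, 8, 36]

Answer: [4, 8, 8, 36]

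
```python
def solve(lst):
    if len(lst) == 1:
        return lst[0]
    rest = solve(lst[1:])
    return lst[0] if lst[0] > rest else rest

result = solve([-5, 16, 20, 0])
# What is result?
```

Recursive max over [-5, 16, 20, 0] = 20

Answer: 20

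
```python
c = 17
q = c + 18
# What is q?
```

Trace:
`c = 17` → c = 17
`q = c + 18` → q = 35
So q = 35

Answer: 35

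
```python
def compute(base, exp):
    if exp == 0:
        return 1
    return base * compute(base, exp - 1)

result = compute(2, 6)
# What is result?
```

compute(2, 6) = 2 * 2 * 2 * 2 * 2 * 2 = 64

Answer: 64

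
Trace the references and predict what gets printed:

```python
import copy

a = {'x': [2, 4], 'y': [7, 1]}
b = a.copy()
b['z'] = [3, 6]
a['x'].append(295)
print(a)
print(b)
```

Key concept: shallow copy of dict with mutable values.
Step by step:
`a = {'x': [2, 4], 'y': [7, 1]}` → a = {'x': [2, 4], 'y': [7, 1]}
`b = a.copy()` → b = {'x': [2, 4], 'y': [7, 1]}
`b['z'] = [3, 6]` → b = {'x': [2, 4], 'y': [7, 1], 'z': [3, 6]}
`a['x'].append(295)` → a = {'x': [2, 4, 295], 'y': [7, 1]}; b = {'x': [2, 4, 295], 'y': [7, 1], 'z': [3, 6]}
`print(a)` → prints {'x': [2, 4, 295], 'y': [7, 1]}
`print(b)` → prints {'x': [2, 4, 295], 'y': [7, 1], 'z': [3, 6]}

Answer:
{'x': [2, 4, 295], 'y': [7, 1]}
{'x': [2, 4, 295], 'y': [7, 1], 'z': [3, 6]}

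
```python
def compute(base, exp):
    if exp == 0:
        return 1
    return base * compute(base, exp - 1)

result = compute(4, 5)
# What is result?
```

compute(4, 5) = 4 * 4 * 4 * 4 * 4 = 1024

Answer: 1024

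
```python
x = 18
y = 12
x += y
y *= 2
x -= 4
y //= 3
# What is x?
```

Trace:
`x = 18` → x = 18
`y = 12` → y = 12
`x += y` → x = 30
`y *= 2` → y = 24
`x -= 4` → x = 26
`y //= 3` → y = 8
So x = 26

Answer: 26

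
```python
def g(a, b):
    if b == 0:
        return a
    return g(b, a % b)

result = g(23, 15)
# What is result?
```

g(23, 15) -> g(15, 8) -> g(8, 7) -> g(7, 1) -> g(1, 0) -> 1

Answer: 1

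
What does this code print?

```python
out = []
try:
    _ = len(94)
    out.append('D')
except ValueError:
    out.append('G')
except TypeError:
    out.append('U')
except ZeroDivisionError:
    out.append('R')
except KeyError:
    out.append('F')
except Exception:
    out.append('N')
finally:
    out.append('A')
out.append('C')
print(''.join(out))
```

Execution trace: 'U' (except TypeError) → 'A' (finally) → 'C' (after the try/except). Output: UAC

Answer: UAC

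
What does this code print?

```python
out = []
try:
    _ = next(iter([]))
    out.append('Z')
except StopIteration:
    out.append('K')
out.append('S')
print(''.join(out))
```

Execution trace: 'K' (except StopIteration) → 'S' (after the try/except). Output: KS

Answer: KS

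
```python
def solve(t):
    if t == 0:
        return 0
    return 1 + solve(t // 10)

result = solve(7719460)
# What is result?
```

Count of digits of 7719460: 7

Answer: 7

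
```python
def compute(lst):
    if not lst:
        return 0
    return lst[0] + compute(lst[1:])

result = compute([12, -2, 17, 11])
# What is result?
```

12 + (-2) + 17 + 11 + 0 = 38

Answer: 38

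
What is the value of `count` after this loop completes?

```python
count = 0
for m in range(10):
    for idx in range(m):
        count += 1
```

Triangle number: 0+1+2+...+9
`count` takes the values: 0 → 1 → 2 → 3 → 4 → 5 → 6 → 7 → 8 → 9 → 10 → 11 → 12 → 13 → 14 → 15 → 16 → 17 → 18 → 19 → 20 → 21 → 22 → 23 → 24 → 25 → 26 → 27 → 28 → 29 → … → 41 → 42 → 43 → 44 → 45

Answer: 45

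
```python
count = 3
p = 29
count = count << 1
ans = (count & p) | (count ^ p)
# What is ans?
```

Trace:
`count = 3` → count = 3
`p = 29` → p = 29
`count = count << 1` → count = 6
`ans = (count & p) | (count ^ p)` → ans = 31
So ans = 31

Answer: 31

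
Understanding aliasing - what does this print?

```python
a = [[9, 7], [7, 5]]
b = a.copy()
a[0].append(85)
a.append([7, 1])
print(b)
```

Key concept: shallow copy with nested lists.
Step by step:
`a = [[9, 7], [7, 5]]` → a = [[9, 7], [7, 5]]
`b = a.copy()` → b = [[9, 7], [7, 5]]
`a[0].append(85)` → a = [[9, 7, 85], [7, 5]]; b = [[9, 7, 85], [7, 5]]
`a.append([7, 1])` → a = [[9, 7, 85], [7, 5], [7, 1]]
`print(b)` → prints [[9, 7, 85], [7, 5]]

Answer: [[9, 7, 85], [7, 5]]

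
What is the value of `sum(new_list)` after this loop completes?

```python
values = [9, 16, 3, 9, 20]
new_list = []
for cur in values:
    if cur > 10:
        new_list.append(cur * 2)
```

Sum of doubled values > 10
`new_list` takes the values: [] → [32] → [32, 40]
So `sum(new_list)` = 72

Answer: 72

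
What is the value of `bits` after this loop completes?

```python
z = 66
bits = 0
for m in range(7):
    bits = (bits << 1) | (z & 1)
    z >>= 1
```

Reverse lowest 7 bits of 66
`bits` takes the values: 0 → 1 → 2 → 4 → 8 → 16 → 33

Answer: 33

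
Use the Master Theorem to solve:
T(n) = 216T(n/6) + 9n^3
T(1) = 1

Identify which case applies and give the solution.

a=216, b=6, f(n)=9n^3. log_6(216) = 3. Since c=3 = 3, Case 2 applies: T(n) = Θ(n^log_b(a) · log n) = O(n^3 log n).

Answer: O(n^3 log n) - Case 2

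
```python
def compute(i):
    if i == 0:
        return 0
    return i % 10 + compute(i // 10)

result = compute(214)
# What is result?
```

Sum of digits of 214: 4 + 1 + 2 = 7

Answer: 7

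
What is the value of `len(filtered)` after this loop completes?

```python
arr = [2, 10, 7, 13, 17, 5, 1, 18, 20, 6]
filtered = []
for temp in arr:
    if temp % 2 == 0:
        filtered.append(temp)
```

Count even numbers in [2, 10, 7, 13, 17, 5, 1, 18, 20, 6]
`filtered` takes the values: [] → [2] → [2, 10] → [2, 10, 18] → [2, 10, 18, 20] → [2, 10, 18, 20, 6]
So `len(filtered)` = 5

Answer: 5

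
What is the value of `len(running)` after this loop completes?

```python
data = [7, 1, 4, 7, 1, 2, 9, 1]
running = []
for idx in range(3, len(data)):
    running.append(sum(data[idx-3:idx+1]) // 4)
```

Number of 4-element averages
`running` takes the values: [] → [4] → [4, 3] → [4, 3, 3] → [4, 3, 3, 4] → [4, 3, 3, 4, 3]
So `len(running)` = 5

Answer: 5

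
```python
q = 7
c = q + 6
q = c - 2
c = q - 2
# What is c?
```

Trace:
`q = 7` → q = 7
`c = q + 6` → c = 13
`q = c - 2` → q = 11
`c = q - 2` → c = 9
So c = 9

Answer: 9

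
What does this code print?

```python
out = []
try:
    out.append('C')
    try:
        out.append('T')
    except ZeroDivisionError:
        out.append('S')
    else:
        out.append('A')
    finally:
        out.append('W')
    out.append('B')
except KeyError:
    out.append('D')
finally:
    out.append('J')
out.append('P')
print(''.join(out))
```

Execution trace: 'C' (try body) → 'T' (inner try body, no exception) → 'A' (inner else) → 'W' (inner finally) → 'B' (try body, no exception) → 'J' (finally) → 'P' (after the try/except). Output: CTAWBJP

Answer: CTAWBJP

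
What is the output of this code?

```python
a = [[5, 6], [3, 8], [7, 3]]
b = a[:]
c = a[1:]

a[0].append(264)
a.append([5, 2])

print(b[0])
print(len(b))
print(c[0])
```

Key concept: slice with nested mutation.
Step by step:
`a = [[5, 6], [3, 8], [7, 3]]` → a = [[5, 6], [3, 8], [7, 3]]
`b = a[:]` → b = [[5, 6], [3, 8], [7, 3]]
`c = a[1:]` → c = [[3, 8], [7, 3]]
`a[0].append(264)` → a = [[5, 6, 264], [3, 8], [7, 3]]; b = [[5, 6, 264], [3, 8], [7, 3]]
`a.append([5, 2])` → a = [[5, 6, 264], [3, 8], [7, 3], [5, 2]]
`print(b[0])` → prints [5, 6, 264]
`print(len(b))` → prints 3
`print(c[0])` → prints [3, 8]

Answer:
[5, 6, 264]
3
[3, 8]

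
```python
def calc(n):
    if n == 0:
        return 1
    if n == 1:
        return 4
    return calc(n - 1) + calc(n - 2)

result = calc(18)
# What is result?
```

Build up from base cases: calc(0)=1, calc(1)=4, calc(2)=5, calc(3)=9, calc(4)=14, calc(5)=23, calc(6)=37, ..., calc(18)=11933

Answer: 11933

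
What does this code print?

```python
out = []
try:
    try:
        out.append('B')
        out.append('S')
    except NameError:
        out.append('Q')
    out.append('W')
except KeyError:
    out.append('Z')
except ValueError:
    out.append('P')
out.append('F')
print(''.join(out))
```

Execution trace: 'B' (inner try body) → 'S' (inner try body, no exception) → 'W' (try body, no exception) → 'F' (after the try/except). Output: BSWF

Answer: BSWF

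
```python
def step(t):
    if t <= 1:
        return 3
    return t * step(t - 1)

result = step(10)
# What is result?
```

step(10) = 10 * 9 * 8 * 7 * 6 * 5 * 4 * 3 * 2 * 3 = 10886400

Answer: 10886400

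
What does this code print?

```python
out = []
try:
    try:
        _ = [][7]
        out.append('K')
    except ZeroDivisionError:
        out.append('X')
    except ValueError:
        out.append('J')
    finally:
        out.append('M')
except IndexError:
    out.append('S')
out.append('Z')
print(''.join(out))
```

Execution trace: 'M' (finally) → 'S' (outer except IndexError) → 'Z' (after the try/except). Output: MSZ

Answer: MSZ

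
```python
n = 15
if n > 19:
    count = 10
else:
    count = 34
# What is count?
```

Trace:
`n = 15` → n = 15
`if n > 19: ...` → n > 19 is False, take else branch → count = 34
So count = 34

Answer: 34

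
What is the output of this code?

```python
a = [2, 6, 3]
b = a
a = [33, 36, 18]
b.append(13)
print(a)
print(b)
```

Key concept: rebinding vs mutation: a is rebound to a new list, b still points at the original.
Step by step:
`a = [2, 6, 3]` → a = [2, 6, 3]
`b = a` → b = [2, 6, 3] (same object as a)
`a = [33, 36, 18]` → a = [33, 36, 18]
`b.append(13)` → b = [2, 6, 3, 13]
`print(a)` → prints [33, 36, 18]
`print(b)` → prints [2, 6, 3, 13]

Answer:
[33, 36, 18]
[2, 6, 3, 13]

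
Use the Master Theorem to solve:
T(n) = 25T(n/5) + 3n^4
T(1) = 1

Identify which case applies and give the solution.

a=25, b=5, f(n)=3n^4. log_5(25) = 2. Since c=4 > 2 and the regularity condition holds (25(n/5)^4 = (25/5^4)n^4 with 25/5^4 < 1), Case 3 applies: T(n) = Θ(f(n)) = O(n^4).

Answer: O(n^4) - Case 3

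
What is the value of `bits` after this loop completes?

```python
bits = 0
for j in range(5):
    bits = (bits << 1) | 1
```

Build 5 consecutive 1-bits: 0b11111
`bits` takes the values: 0 → 1 → 3 → 7 → 15 → 31

Answer: 31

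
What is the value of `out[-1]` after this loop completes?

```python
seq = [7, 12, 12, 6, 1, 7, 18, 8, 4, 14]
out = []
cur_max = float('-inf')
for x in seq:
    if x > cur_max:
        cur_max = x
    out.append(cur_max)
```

Running max ends at 18
`out` takes the values: [] → [7] → [7, 12] → [7, 12, 12] → [7, 12, 12, 12] → [7, 12, 12, 12, 12] → [7, 12, 12, 12, 12, 12] → [7, 12, 12, 12, 12, 12, 18] → [7, 12, 12, 12, 12, 12, 18, 18] → [7, 12, 12, 12, 12, 12, 18, 18, 18] → [7, 12, 12, 12, 12, 12, 18, 18, 18, 18]
So `out[-1]` = 18

Answer: 18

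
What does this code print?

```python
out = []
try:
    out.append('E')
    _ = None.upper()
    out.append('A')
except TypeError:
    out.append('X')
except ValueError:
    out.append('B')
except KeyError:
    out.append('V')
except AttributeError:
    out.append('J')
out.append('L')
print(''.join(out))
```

Execution trace: 'E' (try body) → 'J' (except AttributeError) → 'L' (after the try/except). Output: EJL

Answer: EJL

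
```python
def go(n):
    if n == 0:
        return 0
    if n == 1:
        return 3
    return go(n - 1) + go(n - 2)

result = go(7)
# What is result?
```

Build up from base cases: go(0)=0, go(1)=3, go(2)=3, go(3)=6, go(4)=9, go(5)=15, go(6)=24, ..., go(7)=39

Answer: 39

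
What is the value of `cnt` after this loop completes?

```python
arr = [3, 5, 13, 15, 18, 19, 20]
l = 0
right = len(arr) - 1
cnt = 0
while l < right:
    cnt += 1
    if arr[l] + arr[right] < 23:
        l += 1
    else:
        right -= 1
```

Steps to find pair summing to 23
`cnt` takes the values: 0 → 1 → 2 → 3 → 4 → 5 → 6

Answer: 6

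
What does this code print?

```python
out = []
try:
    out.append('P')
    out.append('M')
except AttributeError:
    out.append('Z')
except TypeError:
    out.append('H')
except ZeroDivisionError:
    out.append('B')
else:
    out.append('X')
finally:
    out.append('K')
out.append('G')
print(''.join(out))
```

Execution trace: 'P' (try body) → 'M' (try body, no exception) → 'X' (else) → 'K' (finally) → 'G' (after the try/except). Output: PMXKG

Answer: PMXKG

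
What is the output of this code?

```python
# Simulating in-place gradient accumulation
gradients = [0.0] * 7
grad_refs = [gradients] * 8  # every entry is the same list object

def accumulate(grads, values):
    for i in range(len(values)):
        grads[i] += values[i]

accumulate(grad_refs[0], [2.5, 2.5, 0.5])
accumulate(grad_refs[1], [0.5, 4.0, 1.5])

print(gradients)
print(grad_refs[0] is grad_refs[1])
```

Key concept: gradient accumulation aliasing.
Step by step:
`gradients = [0.0] * 7` → gradients = [0.0, 0.0, 0.0, 0.0, 0.0, 0.0, 0.0]
`grad_refs = [gradients] * 8` → grad_refs = [[0.0, 0.0, 0.0, 0.0, 0.0, 0.0, 0.0], [0.0, 0.0, 0.0, 0.0, 0.0, 0.0, 0.0], [0.0, 0.0, 0.0, 0.0, 0.0, 0.0, 0.0], [0.0, 0.0, 0.0, 0.0, 0.0, 0.0, 0.0], [0.0, 0.0, 0.0, 0.0, 0.0, 0.0, 0.0], [0.0, 0.0, 0.0, 0.0, 0.0, 0.0, 0.0], [0.0, 0.0, 0.0, 0.0, 0.0, 0.0, 0.0], [0.0, 0.0, 0.0, 0.0, 0.0, 0.0, 0.0]]
`accumulate(grad_refs[0], [2.5, 2.5, 0.5])` → gradients = [2.5, 2.5, 0.5, 0.0, 0.0, 0.0, 0.0]; grad_refs = [[2.5, 2.5, 0.5, 0.0, 0.0, 0.0, 0.0], [2.5, 2.5, 0.5, 0.0, 0.0, 0.0, 0.0], [2.5, 2.5, 0.5, 0.0, 0.0, 0.0, 0.0], [2.5, 2.5, 0.5, 0.0, 0.0, 0.0, 0.0], [2.5, 2.5, 0.5, 0.0, 0.0, 0.0, 0.0], [2.5, 2.5, 0.5, 0.0, 0.0, 0.0, 0.0], [2.5, 2.5, 0.5, 0.0, 0.0, 0.0, 0.0], [2.5, 2.5, 0.5, 0.0, 0.0, 0.0, 0.0]]
`accumulate(grad_refs[1], [0.5, 4.0, 1.5])` → gradients = [3.0, 6.5, 2.0, 0.0, 0.0, 0.0, 0.0]; grad_refs = [[3.0, 6.5, 2.0, 0.0, 0.0, 0.0, 0.0], [3.0, 6.5, 2.0, 0.0, 0.0, 0.0, 0.0], [3.0, 6.5, 2.0, 0.0, 0.0, 0.0, 0.0], [3.0, 6.5, 2.0, 0.0, 0.0, 0.0, 0.0], [3.0, 6.5, 2.0, 0.0, 0.0, 0.0, 0.0], [3.0, 6.5, 2.0, 0.0, 0.0, 0.0, 0.0], [3.0, 6.5, 2.0, 0.0, 0.0, 0.0, 0.0], [3.0, 6.5, 2.0, 0.0, 0.0, 0.0, 0.0]]
`print(gradients)` → prints [3.0, 6.5, 2.0, 0.0, 0.0, 0.0, 0.0]
`print(grad_refs[0] is grad_refs[1])` → prints True

Answer:
[3.0, 6.5, 2.0, 0.0, 0.0, 0.0, 0.0]
True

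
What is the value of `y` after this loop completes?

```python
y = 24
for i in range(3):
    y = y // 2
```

Halve 3 times: 24 // 2^3 = 3
`y` takes the values: 24 → 12 → 6 → 3

Answer: 3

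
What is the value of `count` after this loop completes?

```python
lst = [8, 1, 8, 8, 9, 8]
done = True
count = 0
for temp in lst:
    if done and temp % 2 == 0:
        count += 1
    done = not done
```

Count even values at even positions
`count` takes the values: 0 → 1 → 2

Answer: 2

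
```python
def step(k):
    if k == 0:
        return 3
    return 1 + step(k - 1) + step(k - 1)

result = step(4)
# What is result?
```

step(k) = 1 + 2·step(k-1), step(0)=3. Closed form: (3+1)·2^4 - 1 = 63.

Answer: 63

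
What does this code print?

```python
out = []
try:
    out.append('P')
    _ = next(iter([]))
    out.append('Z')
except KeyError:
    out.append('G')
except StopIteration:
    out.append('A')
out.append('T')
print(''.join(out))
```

Execution trace: 'P' (try body) → 'A' (except StopIteration) → 'T' (after the try/except). Output: PAT

Answer: PAT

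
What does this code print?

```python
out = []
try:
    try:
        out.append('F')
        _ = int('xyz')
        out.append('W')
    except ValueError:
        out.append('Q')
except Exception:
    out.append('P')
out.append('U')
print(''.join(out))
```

Execution trace: 'F' (inner try body) → 'Q' (inner except ValueError) → 'U' (after the try/except). Output: FQU

Answer: FQU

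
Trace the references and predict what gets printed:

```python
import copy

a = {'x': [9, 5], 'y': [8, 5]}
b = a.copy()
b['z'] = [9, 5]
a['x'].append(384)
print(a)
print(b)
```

Key concept: shallow copy of dict with mutable values.
Step by step:
`a = {'x': [9, 5], 'y': [8, 5]}` → a = {'x': [9, 5], 'y': [8, 5]}
`b = a.copy()` → b = {'x': [9, 5], 'y': [8, 5]}
`b['z'] = [9, 5]` → b = {'x': [9, 5], 'y': [8, 5], 'z': [9, 5]}
`a['x'].append(384)` → a = {'x': [9, 5, 384], 'y': [8, 5]}; b = {'x': [9, 5, 384], 'y': [8, 5], 'z': [9, 5]}
`print(a)` → prints {'x': [9, 5, 384], 'y': [8, 5]}
`print(b)` → prints {'x': [9, 5, 384], 'y': [8, 5], 'z': [9, 5]}

Answer:
{'x': [9, 5, 384], 'y': [8, 5]}
{'x': [9, 5, 384], 'y': [8, 5], 'z': [9, 5]}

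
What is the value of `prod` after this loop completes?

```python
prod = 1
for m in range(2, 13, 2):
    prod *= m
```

Product of even numbers 2 to 12
`prod` takes the values: 1 → 2 → 8 → 48 → 384 → 3840 → 46080

Answer: 46080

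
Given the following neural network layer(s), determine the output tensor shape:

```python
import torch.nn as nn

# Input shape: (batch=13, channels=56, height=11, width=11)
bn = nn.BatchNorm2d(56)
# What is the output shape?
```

Input: (13, 56, 11, 11) -> Output: (13, 56, 11, 11)

Answer: (13, 56, 11, 11)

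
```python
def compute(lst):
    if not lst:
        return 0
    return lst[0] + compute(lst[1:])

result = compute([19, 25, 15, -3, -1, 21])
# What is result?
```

19 + 25 + 15 + (-3) + (-1) + 21 + 0 = 76

Answer: 76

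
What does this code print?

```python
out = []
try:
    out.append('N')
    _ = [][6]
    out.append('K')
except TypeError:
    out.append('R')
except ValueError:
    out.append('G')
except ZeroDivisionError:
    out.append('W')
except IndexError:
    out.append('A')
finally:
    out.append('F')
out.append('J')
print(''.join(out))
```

Execution trace: 'N' (try body) → 'A' (except IndexError) → 'F' (finally) → 'J' (after the try/except). Output: NAFJ

Answer: NAFJ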